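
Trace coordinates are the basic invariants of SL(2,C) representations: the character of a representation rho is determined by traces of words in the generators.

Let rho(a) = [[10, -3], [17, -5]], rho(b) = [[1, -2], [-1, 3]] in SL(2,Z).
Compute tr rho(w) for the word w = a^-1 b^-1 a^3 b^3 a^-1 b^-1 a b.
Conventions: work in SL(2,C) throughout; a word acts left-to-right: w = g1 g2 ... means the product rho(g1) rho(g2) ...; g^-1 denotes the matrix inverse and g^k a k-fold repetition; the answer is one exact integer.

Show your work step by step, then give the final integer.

1517250414

rho(a^-1) = [[-5, 3], [-17, 10]]
... * rho(b^-1) = [[3, 2], [1, 1]]  ->  [[-12, -7], [-41, -24]]
... * rho(a) = [[10, -3], [17, -5]]  ->  [[-239, 71], [-818, 243]]
... * rho(a) = [[10, -3], [17, -5]]  ->  [[-1183, 362], [-4049, 1239]]
... * rho(a) = [[10, -3], [17, -5]]  ->  [[-5676, 1739], [-19427, 5952]]
... * rho(b) = [[1, -2], [-1, 3]]  ->  [[-7415, 16569], [-25379, 56710]]
... * rho(b) = [[1, -2], [-1, 3]]  ->  [[-23984, 64537], [-82089, 220888]]
... * rho(b) = [[1, -2], [-1, 3]]  ->  [[-88521, 241579], [-302977, 826842]]
... * rho(a^-1) = [[-5, 3], [-17, 10]]  ->  [[-3664238, 2150227], [-12541429, 7359489]]
... * rho(b^-1) = [[3, 2], [1, 1]]  ->  [[-8842487, -5178249], [-30264798, -17723369]]
... * rho(a) = [[10, -3], [17, -5]]  ->  [[-176455103, 52418706], [-603945253, 179411239]]
... * rho(b) = [[1, -2], [-1, 3]]  ->  [[-228873809, 510166324], [-783356492, 1746124223]]
tr = -228873809 + 1746124223 = 1517250414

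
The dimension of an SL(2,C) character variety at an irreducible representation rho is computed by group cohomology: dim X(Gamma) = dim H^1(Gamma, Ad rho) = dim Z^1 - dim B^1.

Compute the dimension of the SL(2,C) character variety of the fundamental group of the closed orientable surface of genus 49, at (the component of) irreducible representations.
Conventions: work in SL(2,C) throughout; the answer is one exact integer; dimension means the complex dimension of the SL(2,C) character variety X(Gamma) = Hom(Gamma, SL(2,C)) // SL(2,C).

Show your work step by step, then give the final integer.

Gamma = pi_1(Sigma_49) = < a_1, b_1, ..., a_49, b_49 | prod [a_i, b_i] > has 2g = 98 generators and 1 relator.
A cocycle assigns one sl_2 vector per generator subject to the relator condition d_2(z) = 0: dim of the unconstrained space is 3*2g = 294.
H^2 = coker(d_2) is dual to H^0 = 0 at irreducible rho (Poincare duality), so d_2 is onto: dim Z^1 = 291.
dim B^1 = 3 (coboundaries, injective at irreducible rho).
dim H^1 = 291 - 3 = 288 = dim X.

288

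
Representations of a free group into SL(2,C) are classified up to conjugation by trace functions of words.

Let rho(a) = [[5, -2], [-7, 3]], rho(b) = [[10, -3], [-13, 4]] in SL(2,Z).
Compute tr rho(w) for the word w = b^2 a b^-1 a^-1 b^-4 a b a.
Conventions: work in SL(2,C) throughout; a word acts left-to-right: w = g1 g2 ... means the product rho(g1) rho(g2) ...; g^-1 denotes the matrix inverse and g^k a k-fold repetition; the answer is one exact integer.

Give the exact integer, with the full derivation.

rho(b) = [[10, -3], [-13, 4]]
... * rho(b) = [[10, -3], [-13, 4]]  ->  [[139, -42], [-182, 55]]
... * rho(a) = [[5, -2], [-7, 3]]  ->  [[989, -404], [-1295, 529]]
... * rho(b^-1) = [[4, 3], [13, 10]]  ->  [[-1296, -1073], [1697, 1405]]
... * rho(a^-1) = [[3, 2], [7, 5]]  ->  [[-11399, -7957], [14926, 10419]]
... * rho(b^-1) = [[4, 3], [13, 10]]  ->  [[-149037, -113767], [195151, 148968]]
... * rho(b^-1) = [[4, 3], [13, 10]]  ->  [[-2075119, -1584781], [2717188, 2075133]]
... * rho(b^-1) = [[4, 3], [13, 10]]  ->  [[-28902629, -22073167], [37845481, 28902894]]
... * rho(b^-1) = [[4, 3], [13, 10]]  ->  [[-402561687, -307439557], [527119546, 402565383]]
... * rho(a) = [[5, -2], [-7, 3]]  ->  [[139268464, -117195297], [-182359951, 153457057]]
... * rho(b) = [[10, -3], [-13, 4]]  ->  [[2916223501, -886586580], [-3818541251, 1160908081]]
... * rho(a) = [[5, -2], [-7, 3]]  ->  [[20787223565, -8492206742], [-27219062822, 11119806745]]
tr = 20787223565 + 11119806745 = 31907030310

31907030310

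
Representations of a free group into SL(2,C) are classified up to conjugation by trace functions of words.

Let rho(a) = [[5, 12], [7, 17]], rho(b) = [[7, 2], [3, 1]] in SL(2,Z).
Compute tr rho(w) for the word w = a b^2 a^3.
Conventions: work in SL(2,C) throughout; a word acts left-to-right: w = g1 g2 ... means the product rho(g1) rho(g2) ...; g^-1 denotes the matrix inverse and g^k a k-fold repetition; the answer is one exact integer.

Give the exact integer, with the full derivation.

rho(a) = [[5, 12], [7, 17]]
... * rho(b) = [[7, 2], [3, 1]]  ->  [[71, 22], [100, 31]]
... * rho(b) = [[7, 2], [3, 1]]  ->  [[563, 164], [793, 231]]
... * rho(a) = [[5, 12], [7, 17]]  ->  [[3963, 9544], [5582, 13443]]
... * rho(a) = [[5, 12], [7, 17]]  ->  [[86623, 209804], [122011, 295515]]
... * rho(a) = [[5, 12], [7, 17]]  ->  [[1901743, 4606144], [2678660, 6487887]]
tr = 1901743 + 6487887 = 8389630

8389630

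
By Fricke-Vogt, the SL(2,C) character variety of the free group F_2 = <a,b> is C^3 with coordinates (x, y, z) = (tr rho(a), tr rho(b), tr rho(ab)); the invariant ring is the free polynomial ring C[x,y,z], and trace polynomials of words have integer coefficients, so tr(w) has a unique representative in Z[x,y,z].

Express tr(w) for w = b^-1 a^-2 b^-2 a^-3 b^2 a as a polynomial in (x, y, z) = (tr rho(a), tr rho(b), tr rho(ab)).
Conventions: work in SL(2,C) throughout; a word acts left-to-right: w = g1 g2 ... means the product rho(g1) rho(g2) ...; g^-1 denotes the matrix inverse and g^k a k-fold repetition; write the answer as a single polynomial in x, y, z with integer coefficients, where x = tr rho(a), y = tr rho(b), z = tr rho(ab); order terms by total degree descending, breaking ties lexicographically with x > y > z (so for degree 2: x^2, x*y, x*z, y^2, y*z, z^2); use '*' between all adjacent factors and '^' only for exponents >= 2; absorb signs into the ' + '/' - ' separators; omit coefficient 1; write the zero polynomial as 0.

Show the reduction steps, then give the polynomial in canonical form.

tr(b^2) = tr(b) * tr(b) - tr(1)   [square of b] = y^2 - 2
tr(b^2 a) = tr(b) * tr(a b) - tr(a)   [square of b] = y*z - x
tr(b^2 a^-1) = tr(b^2) * tr(a) - tr(b^2 a)   [inverse elimination on a] = x*y^2 - y*z - x
tr(b^2 a^-2) = tr(b^2 a^-1) * tr(a) - tr(b^2)   [inverse elimination on a] = x^2*y^2 - x*y*z - x^2 - y^2 + 2
tr(b^2 a^-3) = tr(b^2 a^-2) * tr(a) - tr(b^2 a^-1)   [inverse elimination on a] = x^3*y^2 - x^2*y*z - x^3 - 2*x*y^2 + y*z + 3*x
tr(a^-3 b^2 a^-1) = tr(b^2 a^-3) * tr(a) - tr(b^2 a^-2)   [inverse elimination on a] = x^4*y^2 - x^3*y*z - x^4 - 3*x^2*y^2 + 2*x*y*z + 4*x^2 + y^2 - 2
tr(b^3) = tr(b) * tr(b^2) - tr(b)   [square of b] = y^3 - 3*y
tr(b^3 a) = tr(b) * tr(a b^2) - tr(a b)   [square of b] = y^2*z - x*y - z
tr(b^2 a^-1 b) = tr(b^3) * tr(a) - tr(b^3 a)   [inverse elimination on a] = x*y^3 - y^2*z - 2*x*y + z
tr(a b a b) = tr(a b) * tr(a b) - tr(1)   [split at a repeated a] = z^2 - 2
tr(a b a) = tr(a) * tr(b a) - tr(b)   [square of a] = x*z - y
tr(b a b^2 a) = tr(b) * tr(a b a b) - tr(a b a)   [square of b] = y*z^2 - x*z - y
tr(b^2 a^-1 b a) = tr(b a b^2) * tr(a) - tr(b a b^2 a)   [inverse elimination on a] = x*y^2*z - x^2*y - y*z^2 + y
tr(b^2 a^-1 b a^-1) = tr(b^2 a^-1 b) * tr(a) - tr(b^2 a^-1 b a)   [inverse elimination on a] = x^2*y^3 - 2*x*y^2*z - x^2*y + y*z^2 + x*z - y
tr(b^2 a^-1 b a^-2) = tr(b^2 a^-1 b a^-1) * tr(a) - tr(b^2 a^-1 b)   [inverse elimination on a] = x^3*y^3 - 2*x^2*y^2*z - x^3*y - x*y^3 + x*y*z^2 + x^2*z + y^2*z + x*y - z
tr(a^-3 b^2 a^-1 b) = tr(b^2 a^-1 b a^-2) * tr(a) - tr(b^2 a^-1 b a^-1)   [inverse elimination on a] = x^4*y^3 - 2*x^3*y^2*z - x^4*y - 2*x^2*y^3 + x^2*y*z^2 + x^3*z + 3*x*y^2*z + 2*x^2*y - y*z^2 - 2*x*z + y
tr(b^-1 a^-3 b^2 a^-1) = tr(a^-3 b^2 a^-1) * tr(b) - tr(a^-3 b^2 a^-1 b)   [inverse elimination on b] = x^3*y^2*z - x^2*y^3 - x^2*y*z^2 - x^3*z - x*y^2*z + 2*x^2*y + y^3 + y*z^2 + 2*x*z - 3*y
tr(a^-1 b^-2 a^-3 b^2) = tr(b^-1 a^-3 b^2 a^-1) * tr(b) - tr(b^-1 a^-3 b^2 a^-1 b)   [inverse elimination on b] = x^3*y^3*z - x^4*y^2 - x^2*y^4 - x^2*y^2*z^2 - x*y^3*z + x^4 + 5*x^2*y^2 + y^4 + y^2*z^2 - 4*x^2 - 4*y^2 + 2
tr(a^-1 b^2 a b) = tr(b^2 a b) * tr(a) - tr(b^2 a b a)   [inverse elimination on a] = x*y^2*z - x^2*y - y*z^2 + y
tr(b^-1 a^-1 b^2 a) = tr(a^-1 b^2 a) * tr(b) - tr(a^-1 b^2 a b)   [inverse elimination on b] = -x*y^2*z + x^2*y + y^3 + y*z^2 - 3*y
tr(a b^2 a b a) = tr(a) * tr(b^2 a b a) - tr(b^2 a b)   [square of a] = x*y*z^2 - x^2*z - y^2*z + z
tr(a b a b a b) = tr(b a) * tr(b a b a) - tr(b^-1 a^-1)   [split at a repeated b] = z^3 - 3*z
tr(a b a b a) = tr(a) * tr(b a b a) - tr(b a b)   [square of a] = x*z^2 - y*z - x
tr(a b^2 a b a b) = tr(b) * tr(a b a b a b) - tr(a b a b a)   [square of b] = y*z^3 - x*z^2 - 2*y*z + x
tr(b^2 a b a b^-1 a) = tr(a b^2 a b a) * tr(b) - tr(a b^2 a b a b)   [inverse elimination on b] = x*y^2*z^2 - x^2*y*z - y^3*z - y*z^3 + x*z^2 + 3*y*z - x
tr(b^-1 a^-1 b^2 a b a) = tr(b^2 a b a b^-1) * tr(a) - tr(b^2 a b a b^-1 a)   [inverse elimination on a] = -x*y^2*z^2 + x^2*y*z + y^3*z + y*z^3 - 3*y*z - x
tr(b^-2 a^-1 b^2 a b a) = tr(b^-1 a^-1 b^2 a b a) * tr(b) - tr(b^-1 a^-1 b^2 a b a b)   [inverse elimination on b] = -x*y^3*z^2 + x^2*y^2*z + y^4*z + y^2*z^3 - 4*y^2*z + z
tr(a^-1 b^2 a b a^-1 b^-2) = tr(b^-2 a^-1 b^2 a b) * tr(a) - tr(b^-2 a^-1 b^2 a b a)   [inverse elimination on a] = x*y^3*z^2 - 2*x^2*y^2*z - y^4*z - y^2*z^3 + x^3*y + x*y^3 + x*y*z^2 + 4*y^2*z - 3*x*y - z
tr(b^-2 a^-2 b^2 a b a^-1) = tr(a^-1 b^2 a b a^-1 b^-2) * tr(a) - tr(a^-1 b^2 a b a^-1 b^-2 a)   [inverse elimination on a] = x^2*y^3*z^2 - 2*x^3*y^2*z - x*y^4*z - x*y^2*z^3 + x^4*y + x^2*y^3 + x^2*y*z^2 + 4*x*y^2*z - 3*x^2*y - x*z - y
tr(a^-2 b^2 a b) = tr(b^2 a b a^-1) * tr(a) - tr(b^2 a b)   [inverse elimination on a] = x^2*y^2*z - x^3*y - x*y*z^2 - y^2*z + 2*x*y + z
tr(b^-1 a^-2 b^2 a) = tr(a^-2 b^2 a) * tr(b) - tr(a^-2 b^2 a b)   [inverse elimination on b] = -x^2*y^2*z + x^3*y + x*y^3 + x*y*z^2 - 3*x*y - z
tr(a^-2 b^2 a b a^-2 b^-2) = tr(b^-2 a^-2 b^2 a b a^-1) * tr(a) - tr(b^-2 a^-2 b^2 a b)   [inverse elimination on a] = x^3*y^3*z^2 - 2*x^4*y^2*z - x^2*y^4*z - x^2*y^2*z^3 + x^5*y + x^3*y^3 + x^3*y*z^2 + 5*x^2*y^2*z - 4*x^3*y - x*y^3 - x*y*z^2 - x^2*z + 2*x*y + z
tr(a^-1 b^2 a b a^-2 b^-2) = tr(a^-1 b^-2 a^-1 b^2 a b) * tr(a) - tr(a^-1 b^-2 a^-1 b^2 a b a)   [inverse elimination on a] = x^2*y^3*z^2 - 2*x^3*y^2*z - x*y^4*z - x*y^2*z^3 + x^4*y + x^2*y^3 + x^2*y*z^2 + 5*x*y^2*z - 4*x^2*y - y^3 - y*z^2 - x*z + 3*y
tr(a^-2 b^-2 a^-3 b^2 a b) = tr(a^-2 b^2 a b a^-2 b^-2) * tr(a) - tr(a^-2 b^2 a b a^-2 b^-2 a)   [inverse elimination on a] = x^4*y^3*z^2 - 2*x^5*y^2*z - x^3*y^4*z - x^3*y^2*z^3 + x^6*y + x^4*y^3 + x^4*y*z^2 - x^2*y^3*z^2 + 7*x^3*y^2*z + x*y^4*z + x*y^2*z^3 - 5*x^4*y - 2*x^2*y^3 - 2*x^2*y*z^2 - x^3*z - 5*x*y^2*z + 6*x^2*y + y^3 + y*z^2 + 2*x*z - 3*y
tr(b^-1 a^-2 b^-2 a^-3 b^2 a) = tr(a^-2 b^-2 a^-3 b^2 a) * tr(b) - tr(a^-2 b^-2 a^-3 b^2 a b)   [inverse elimination on b] = -x^4*y^3*z^2 + 2*x^5*y^2*z + 2*x^3*y^4*z + x^3*y^2*z^3 - x^6*y - 2*x^4*y^3 - x^4*y*z^2 - x^2*y^5 - 7*x^3*y^2*z - 2*x*y^4*z - x*y^2*z^3 + 6*x^4*y + 7*x^2*y^3 + 2*x^2*y*z^2 + y^5 + y^3*z^2 + x^3*z + 5*x*y^2*z - 10*x^2*y - 5*y^3 - y*z^2 - 2*x*z + 5*y

-x^4*y^3*z^2 + 2*x^5*y^2*z + 2*x^3*y^4*z + x^3*y^2*z^3 - x^6*y - 2*x^4*y^3 - x^4*y*z^2 - x^2*y^5 - 7*x^3*y^2*z - 2*x*y^4*z - x*y^2*z^3 + 6*x^4*y + 7*x^2*y^3 + 2*x^2*y*z^2 + y^5 + y^3*z^2 + x^3*z + 5*x*y^2*z - 10*x^2*y - 5*y^3 - y*z^2 - 2*x*z + 5*y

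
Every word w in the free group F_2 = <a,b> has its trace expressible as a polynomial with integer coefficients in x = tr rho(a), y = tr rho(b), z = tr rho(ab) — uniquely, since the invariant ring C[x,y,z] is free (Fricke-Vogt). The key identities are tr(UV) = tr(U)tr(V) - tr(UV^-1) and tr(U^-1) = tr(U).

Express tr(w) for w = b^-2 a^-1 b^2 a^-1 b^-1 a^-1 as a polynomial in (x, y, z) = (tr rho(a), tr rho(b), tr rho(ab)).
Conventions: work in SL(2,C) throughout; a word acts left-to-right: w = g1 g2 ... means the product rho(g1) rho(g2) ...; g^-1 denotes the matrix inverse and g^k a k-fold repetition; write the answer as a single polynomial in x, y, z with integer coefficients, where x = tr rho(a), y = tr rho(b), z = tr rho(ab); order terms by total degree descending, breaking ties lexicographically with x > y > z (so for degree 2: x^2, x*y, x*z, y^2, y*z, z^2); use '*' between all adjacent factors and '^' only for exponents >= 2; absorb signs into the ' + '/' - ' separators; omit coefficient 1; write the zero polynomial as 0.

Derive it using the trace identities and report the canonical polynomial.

x*y^3*z^2 - x^2*y^2*z - y^4*z - y^2*z^3 + x^2*z + 4*y^2*z - x*y - z

and tr(b^2) = tr(b)*tr(b) - tr(1) = y^2 - 2
tr(b^2 a) = tr(b)*tr(a b) - tr(a) = y*z - x
tr(a^-1 b^2) = tr(b^2)*tr(a) - tr(b^2 a) = x*y^2 - y*z - x
tr(a^-1 b^2 a^-1) = tr(a^-1 b^2)*tr(a) - tr(a^-1 b^2 a) = x^2*y^2 - x*y*z - x^2 - y^2 + 2
tr(b^3) = tr(b)*tr(b^2) - tr(b) = y^3 - 3*y
and tr(b^3 a) = tr(b)*tr(a b^2) - tr(a b) = y^2*z - x*y - z
tr(b^2 a^-1 b) = tr(b^3)*tr(a) - tr(b^3 a) = x*y^3 - y^2*z - 2*x*y + z
and tr(a b a b) = tr(a b)*tr(a b) - tr(1)   [split at repeated a] = z^2 - 2
tr(a b a) = tr(a)*tr(b a) - tr(b) = x*z - y
tr(b a b^2 a) = tr(b)*tr(a b a b) - tr(a b a) = y*z^2 - x*z - y
and tr(b^2 a^-1 b a) = tr(b a b^2)*tr(a) - tr(b a b^2 a) = x*y^2*z - x^2*y - y*z^2 + y
next, tr(a^-1 b^2 a^-1 b) = tr(b^2 a^-1 b)*tr(a) - tr(b^2 a^-1 b a) = x^2*y^3 - 2*x*y^2*z - x^2*y + y*z^2 + x*z - y
next, tr(b^-1 a^-1 b^2 a^-1) = tr(a^-1 b^2 a^-1)*tr(b) - tr(a^-1 b^2 a^-1 b) = x*y^2*z - y^3 - y*z^2 - x*z + 3*y
tr(b^-1 a^-1 b^2 a^-1 b^-1) = tr(b^-1 a^-1 b^2 a^-1)*tr(b) - tr(b^-1 a^-1 b^2 a^-1 b) = x*y^3*z - x^2*y^2 - y^4 - y^2*z^2 + x^2 + 4*y^2 - 2
next, tr(b a^-1) = tr(b)*tr(a) - tr(b a) = x*y - z
next, tr(b a^2 b) = tr(a)*tr(b^2 a) - tr(b^2) = x*y*z - x^2 - y^2 + 2
next, tr(a b^3 a) = tr(b)*tr(b a^2 b) - tr(b a^2) = x*y^2*z - x^2*y - y^3 - x*z + 3*y
tr(a b^3 a b) = tr(b)*tr(b a b a b) - tr(b a b a) = y^2*z^2 - x*y*z - y^2 - z^2 + 2
tr(b^-1 a b^3 a) = tr(a b^3 a)*tr(b) - tr(a b^3 a b) = x*y^3*z - x^2*y^2 - y^4 - y^2*z^2 + 4*y^2 + z^2 - 2
tr(b^2 a^-1 b^-1 a b) = tr(b^-1 a b^3)*tr(a) - tr(b^-1 a b^3 a) = -x*y^3*z + x^2*y^2 + y^4 + y^2*z^2 + x*y*z - x^2 - 4*y^2 - z^2 + 2
next, tr(a b a b a b) = tr(b a b a)*tr(b a) - tr(a b)   [split at repeated b] = z^3 - 3*z
and tr(a b a b a) = tr(a)*tr(b a b a) - tr(b a b) = x*z^2 - y*z - x
and tr(b a b a b^2 a) = tr(b)*tr(a b a b a b) - tr(a b a b a) = y*z^3 - x*z^2 - 2*y*z + x
and tr(a b a b^2 a^-1 b) = tr(b a b a b^2)*tr(a) - tr(b a b a b^2 a) = x*y^2*z^2 - x^2*y*z - y*z^3 - x*y^2 + 2*y*z + x
tr(b^2 a^-1 b^-1 a b a) = tr(a b a b^2 a^-1)*tr(b) - tr(a b a b^2 a^-1 b) = -x*y^2*z^2 + x^2*y*z + y^3*z + y*z^3 - 3*y*z - x
and tr(a^-1 b^2 a^-1 b^-1 a b) = tr(b^2 a^-1 b^-1 a b)*tr(a) - tr(b^2 a^-1 b^-1 a b a) = -x^2*y^3*z + x^3*y^2 + x*y^4 + 2*x*y^2*z^2 - y^3*z - y*z^3 - x^3 - 4*x*y^2 - x*z^2 + 3*y*z + 3*x
tr(b^-1 a^-1 b^2 a^-1 b^-1 a) = tr(a^-1 b^2 a^-1 b^-1 a)*tr(b) - tr(a^-1 b^2 a^-1 b^-1 a b) = x^2*y^3*z - x^3*y^2 - x*y^4 - 2*x*y^2*z^2 + y^3*z + y*z^3 + x^3 + 5*x*y^2 + x*z^2 - 4*y*z - 3*x
next, tr(a^-1 b^2 a^-1 b^-1 a^-1 b^-1) = tr(b^-1 a^-1 b^2 a^-1 b^-1)*tr(a) - tr(b^-1 a^-1 b^2 a^-1 b^-1 a) = x*y^2*z^2 - y^3*z - y*z^3 - x*y^2 - x*z^2 + 4*y*z + x
tr(a^-2 b) = tr(b a^-1)*tr(a) - tr(b) = x^2*y - x*z - y
and tr(b^2 a b a^-1) = tr(b^2 a b)*tr(a) - tr(b^2 a b a) = x*y^2*z - x^2*y - y*z^2 + y
next, tr(a^-2 b^2 a b) = tr(b^2 a b a^-1)*tr(a) - tr(b^2 a b) = x^2*y^2*z - x^3*y - x*y*z^2 - y^2*z + 2*x*y + z
next, tr(b^-1 a^-2 b^2 a) = tr(a^-2 b^2 a)*tr(b) - tr(a^-2 b^2 a b) = -x^2*y^2*z + x^3*y + x*y^3 + x*y*z^2 - 3*x*y - z
next, tr(a^-1 b^2 a^-1 b^-1 a^-1) = tr(b^-1 a^-2 b^2)*tr(a) - tr(b^-1 a^-2 b^2 a) = x^2*y^2*z - x*y^3 - x*y*z^2 - x^2*z + 2*x*y + z
tr(b^-2 a^-1 b^2 a^-1 b^-1 a^-1) = tr(a^-1 b^2 a^-1 b^-1 a^-1 b^-1)*tr(b) - tr(a^-1 b^2 a^-1 b^-1 a^-1) = x*y^3*z^2 - x^2*y^2*z - y^4*z - y^2*z^3 + x^2*z + 4*y^2*z - x*y - z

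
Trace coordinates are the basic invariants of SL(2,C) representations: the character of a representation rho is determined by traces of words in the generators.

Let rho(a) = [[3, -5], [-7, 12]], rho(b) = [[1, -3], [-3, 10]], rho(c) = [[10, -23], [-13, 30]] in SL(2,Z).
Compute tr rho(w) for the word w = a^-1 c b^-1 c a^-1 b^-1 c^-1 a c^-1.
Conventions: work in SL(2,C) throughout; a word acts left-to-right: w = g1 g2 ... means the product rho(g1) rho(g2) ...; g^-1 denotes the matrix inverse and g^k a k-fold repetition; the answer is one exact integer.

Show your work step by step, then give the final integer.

rho(a^-1) = [[12, 5], [7, 3]]
... * rho(c) = [[10, -23], [-13, 30]]  ->  [[55, -126], [31, -71]]
... * rho(b^-1) = [[10, 3], [3, 1]]  ->  [[172, 39], [97, 22]]
... * rho(c) = [[10, -23], [-13, 30]]  ->  [[1213, -2786], [684, -1571]]
... * rho(a^-1) = [[12, 5], [7, 3]]  ->  [[-4946, -2293], [-2789, -1293]]
... * rho(b^-1) = [[10, 3], [3, 1]]  ->  [[-56339, -17131], [-31769, -9660]]
... * rho(c^-1) = [[30, 23], [13, 10]]  ->  [[-1912873, -1467107], [-1078650, -827287]]
... * rho(a) = [[3, -5], [-7, 12]]  ->  [[4531130, -8040919], [2555059, -4534194]]
... * rho(c^-1) = [[30, 23], [13, 10]]  ->  [[31401953, 23806800], [17707248, 13424417]]
tr = 31401953 + 13424417 = 44826370

44826370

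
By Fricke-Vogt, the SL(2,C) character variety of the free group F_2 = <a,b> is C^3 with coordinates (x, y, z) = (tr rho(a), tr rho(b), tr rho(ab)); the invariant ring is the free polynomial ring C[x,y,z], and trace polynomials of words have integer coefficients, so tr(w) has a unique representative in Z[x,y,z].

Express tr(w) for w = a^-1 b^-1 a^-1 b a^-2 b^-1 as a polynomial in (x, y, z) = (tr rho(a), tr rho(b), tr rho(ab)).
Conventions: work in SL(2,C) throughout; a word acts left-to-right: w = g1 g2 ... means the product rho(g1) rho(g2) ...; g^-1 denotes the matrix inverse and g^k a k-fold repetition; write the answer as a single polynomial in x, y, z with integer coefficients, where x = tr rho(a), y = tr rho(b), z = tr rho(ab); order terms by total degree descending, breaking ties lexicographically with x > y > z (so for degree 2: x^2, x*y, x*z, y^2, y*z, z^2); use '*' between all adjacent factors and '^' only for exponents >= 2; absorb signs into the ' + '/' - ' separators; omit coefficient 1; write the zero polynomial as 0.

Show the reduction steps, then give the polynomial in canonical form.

x^2*y*z^2 - x*y^2*z - x*z^3 - x^2*y + 2*x*z + y

so trace(a^-1 b) = trace(b) * trace(a) - trace(b a) = x*y - z
so trace(a^-1 b a^-1) = trace(a^-1 b) * trace(a) - trace(a^-1 b a) = x^2*y - x*z - y
trace(b^2) = trace(b) * trace(b) - trace(1) = y^2 - 2
trace(b^2 a) = trace(b) * trace(a b) - trace(a) = y*z - x
reduce: trace(b a^-1 b) = trace(b^2) * trace(a) - trace(b^2 a) = x*y^2 - y*z - x
trace(b a b a) = trace(a b) * trace(a b) - trace(1)   [split at repeated a] = z^2 - 2
so trace(b a^-1 b a) = trace(b a b) * trace(a) - trace(b a b a) = x*y*z - x^2 - z^2 + 2
trace(a^-1 b a^-1 b) = trace(b a^-1 b) * trace(a) - trace(b a^-1 b a) = x^2*y^2 - 2*x*y*z + z^2 - 2
reduce: trace(a^-1 b^-1 a^-1 b) = trace(a^-1 b a^-1) * trace(b) - trace(a^-1 b a^-1 b) = x*y*z - y^2 - z^2 + 2
trace(a^-1 b a^-2 b^-1) = trace(a^-1 b^-1 a^-1 b) * trace(a) - trace(a^-1 b^-1 a^-1 b a) = x^2*y*z - x*y^2 - x*z^2 + x
reduce: trace(a^-1 b a^-2) = trace(a^-1 b a^-1) * trace(a) - trace(a^-1 b) = x^3*y - x^2*z - 2*x*y + z
reduce: trace(b^-1 a^-1 b a^-2 b^-1) = trace(a^-1 b a^-2 b^-1) * trace(b) - trace(a^-1 b a^-2) = x^2*y^2*z - x^3*y - x*y^3 - x*y*z^2 + x^2*z + 3*x*y - z
reduce: trace(b^-1 a b a^-1) = trace(a b a^-1) * trace(b) - trace(a b a^-1 b) = -x*y*z + x^2 + y^2 + z^2 - 2
reduce: trace(b a^2 b) = trace(a) * trace(b^2 a) - trace(b^2) = x*y*z - x^2 - y^2 + 2
trace(b a^2 b a) = trace(a) * trace(b a b a) - trace(b a b) = x*z^2 - y*z - x
reduce: trace(a^-1 b a^2 b) = trace(b a^2 b) * trace(a) - trace(b a^2 b a) = x^2*y*z - x^3 - x*y^2 - x*z^2 + y*z + 3*x
reduce: trace(a b a^-2 b a) = trace(a^-1 b a^2 b) * trace(a) - trace(a^-1 b a^2 b a) = x^3*y*z - x^4 - x^2*y^2 - x^2*z^2 + 4*x^2 + y^2 - 2
trace(a b a) = trace(a) * trace(b a) - trace(b) = x*z - y
trace(b a b a b) = trace(b) * trace(a b a b) - trace(a b a) = y*z^2 - x*z - y
so trace(b a b a b a) = trace(a b) * trace(a b a b) - trace(a^-1 b^-1)   [split at repeated a] = z^3 - 3*z
so trace(b a b a b a^-1) = trace(b a b a b) * trace(a) - trace(b a b a b a) = x*y*z^2 - x^2*z - z^3 - x*y + 3*z
reduce: trace(a b a^-2 b a b) = trace(b a b a b a^-1) * trace(a) - trace(b a b a b) = x^2*y*z^2 - x^3*z - x*z^3 - x^2*y - y*z^2 + 4*x*z + y
so trace(a b^-1 a b a^-2 b) = trace(a b a^-2 b a) * trace(b) - trace(a b a^-2 b a b) = x^3*y^2*z - x^4*y - x^2*y^3 - 2*x^2*y*z^2 + x^3*z + x*z^3 + 5*x^2*y + y^3 + y*z^2 - 4*x*z - 3*y
so trace(b a^-2 b^-1 a b^-1 a) = trace(a b^-1 a b a^-2) * trace(b) - trace(a b^-1 a b a^-2 b) = -x^3*y^2*z + x^4*y + x^2*y^3 + 2*x^2*y*z^2 - x^3*z - x*y^2*z - x*z^3 - 4*x^2*y + 4*x*z + y
reduce: trace(b^-1 a^-1 b a^-2 b^-1 a) = trace(b a^-2 b^-1 a b^-1) * trace(a) - trace(b a^-2 b^-1 a b^-1 a) = x^3*y^2*z - x^4*y - x^2*y^3 - 2*x^2*y*z^2 + x^3*z + x*y^2*z + x*z^3 + 4*x^2*y - 3*x*z - y
trace(a^-1 b^-1 a^-1 b a^-2 b^-1) = trace(b^-1 a^-1 b a^-2 b^-1) * trace(a) - trace(b^-1 a^-1 b a^-2 b^-1 a) = x^2*y*z^2 - x*y^2*z - x*z^3 - x^2*y + 2*x*z + y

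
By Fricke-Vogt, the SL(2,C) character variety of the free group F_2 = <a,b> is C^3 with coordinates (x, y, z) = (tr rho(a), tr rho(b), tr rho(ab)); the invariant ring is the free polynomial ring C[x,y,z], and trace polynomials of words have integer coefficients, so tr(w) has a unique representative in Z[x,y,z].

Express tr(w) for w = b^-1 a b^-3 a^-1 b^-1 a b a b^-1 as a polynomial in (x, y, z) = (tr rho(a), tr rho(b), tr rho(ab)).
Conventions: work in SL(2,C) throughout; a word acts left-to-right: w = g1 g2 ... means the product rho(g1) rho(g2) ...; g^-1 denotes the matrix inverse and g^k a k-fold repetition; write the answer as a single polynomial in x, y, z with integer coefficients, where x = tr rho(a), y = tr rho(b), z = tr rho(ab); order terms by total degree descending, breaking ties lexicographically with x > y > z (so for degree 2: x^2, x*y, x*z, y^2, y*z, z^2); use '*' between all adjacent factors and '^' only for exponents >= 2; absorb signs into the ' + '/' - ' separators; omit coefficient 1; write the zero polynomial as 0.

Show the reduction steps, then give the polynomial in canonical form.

apply: tr(a b a) = tr(a)*tr(b a) - tr(b) = x*z - y
use: tr(a b a b) = tr(b a)*tr(b a) - tr(1)   [split at repeated b] = z^2 - 2
tr(a b a b^-1) = tr(a b a)*tr(b) - tr(a b a b) = x*y*z - y^2 - z^2 + 2
tr(b^-1 a b a b^-1) = tr(a b a b^-1)*tr(b) - tr(a b a) = x*y^2*z - y^3 - y*z^2 - x*z + 3*y
tr(b^-1 a b a b^-2) = tr(b^-1 a b a b^-1)*tr(b) - tr(b^-1 a b a) = x*y^3*z - y^4 - y^2*z^2 - 2*x*y*z + 4*y^2 + z^2 - 2
use: tr(a^2) = tr(a)*tr(a) - tr(1) = x^2 - 2
tr(a b^2 a) = tr(b)*tr(a^2 b) - tr(a^2) = x*y*z - x^2 - y^2 + 2
apply: tr(a b^2 a b) = tr(b)*tr(a b a b) - tr(a b a) = y*z^2 - x*z - y
use: tr(b^-1 a b^2 a) = tr(a b^2 a)*tr(b) - tr(a b^2 a b) = x*y^2*z - x^2*y - y^3 - y*z^2 + x*z + 3*y
use: tr(b a b^-2 a b) = tr(b^-1 a b^2 a)*tr(b) - tr(b^-1 a b^2 a b) = x*y^3*z - x^2*y^2 - y^4 - y^2*z^2 + x^2 + 4*y^2 - 2
tr(a b^2) = tr(b)*tr(a b) - tr(a) = y*z - x
apply: tr(b^2 a b) = tr(b)*tr(a b^2) - tr(a b) = y^2*z - x*y - z
use: tr(a b^2 a b a) = tr(a)*tr(b^2 a b a) - tr(b^2 a b) = x*y*z^2 - x^2*z - y^2*z + z
tr(a b a b a b) = tr(a b)*tr(a b a b) - tr(a^-1 b^-1)   [split at repeated a] = z^3 - 3*z
use: tr(a b a b a) = tr(a)*tr(b a b a) - tr(b a b) = x*z^2 - y*z - x
tr(a b^2 a b a b) = tr(b)*tr(a b a b a b) - tr(a b a b a) = y*z^3 - x*z^2 - 2*y*z + x
tr(b^-1 a b^2 a b a) = tr(a b^2 a b a)*tr(b) - tr(a b^2 a b a b) = x*y^2*z^2 - x^2*y*z - y^3*z - y*z^3 + x*z^2 + 3*y*z - x
apply: tr(b a b a b^-2 a b) = tr(b^-1 a b^2 a b a)*tr(b) - tr(b^-1 a b^2 a b a b) = x*y^3*z^2 - x^2*y^2*z - y^4*z - y^2*z^3 + x^2*z + 4*y^2*z - x*y - z
tr(a b a b a b a) = tr(a)*tr(b a b a b a) - tr(b a b a b) = x*z^3 - y*z^2 - 2*x*z + y
tr(a b a b a b a b) = tr(a b a b a b)*tr(a b) - tr(b a b a)   [split at repeated a] = z^4 - 4*z^2 + 2
use: tr(b^-1 a b a b a b a) = tr(a b a b a b a)*tr(b) - tr(a b a b a b a b) = x*y*z^3 - y^2*z^2 - z^4 - 2*x*y*z + y^2 + 4*z^2 - 2
use: tr(b a b a b^-2 a b a) = tr(b^-1 a b a b a b a)*tr(b) - tr(b^-1 a b a b a b a b) = x*y^2*z^3 - y^3*z^2 - y*z^4 - 2*x*y^2*z - x*z^3 + y^3 + 5*y*z^2 + 2*x*z - 3*y
use: tr(a b a b^-2 a b a^-1 b) = tr(b a b a b^-2 a b)*tr(a) - tr(b a b a b^-2 a b a) = x^2*y^3*z^2 - x^3*y^2*z - x*y^4*z - 2*x*y^2*z^3 + y^3*z^2 + y*z^4 + x^3*z + 6*x*y^2*z + x*z^3 - x^2*y - y^3 - 5*y*z^2 - 3*x*z + 3*y
tr(a^-1 b^-1 a b a b^-2 a b) = tr(a b a b^-2 a b a^-1)*tr(b) - tr(a b a b^-2 a b a^-1 b) = -x^2*y^3*z^2 + x^3*y^2*z + 2*x*y^4*z + 2*x*y^2*z^3 - x^2*y^3 - y^5 - 2*y^3*z^2 - y*z^4 - x^3*z - 6*x*y^2*z - x*z^3 + 2*x^2*y + 5*y^3 + 5*y*z^2 + 3*x*z - 5*y
tr(a^-1 b^-1 a b a b^-2 a b^-1) = tr(a^-1 b^-1 a b a b^-2 a)*tr(b) - tr(a^-1 b^-1 a b a b^-2 a b) = x^2*y^3*z^2 - x^3*y^2*z - x*y^4*z - 2*x*y^2*z^3 + x^2*y^3 + y^3*z^2 + y*z^4 + x^3*z + 4*x*y^2*z + x*z^3 - 2*x^2*y - y^3 - 4*y*z^2 - 3*x*z + 3*y
tr(b^-2 a^-1 b^-1 a b a b^-2 a) = tr(a^-1 b^-1 a b a b^-2 a b^-1)*tr(b) - tr(a^-1 b^-1 a b a b^-2 a) = x^2*y^4*z^2 - x^3*y^3*z - x*y^5*z - 2*x*y^3*z^3 + x^2*y^4 + y^4*z^2 + y^2*z^4 + x^3*y*z + 3*x*y^3*z + x*y*z^3 - 2*x^2*y^2 - 3*y^2*z^2 - x*y*z - y^2 - z^2 + 2
tr(b^-1 a b^-3 a^-1 b^-1 a b a b^-1) = tr(b^-2 a^-1 b^-1 a b a b^-2 a)*tr(b) - tr(b^-2 a^-1 b^-1 a b a b^-2 a b) = x^2*y^5*z^2 - x^3*y^4*z - x*y^6*z - 2*x*y^4*z^3 + x^2*y^5 - x^2*y^3*z^2 + y^5*z^2 + y^3*z^4 + 2*x^3*y^2*z + 4*x*y^4*z + 3*x*y^2*z^3 - 3*x^2*y^3 - 4*y^3*z^2 - y*z^4 - x^3*z - 5*x*y^2*z - x*z^3 + 2*x^2*y + 3*y*z^2 + 3*x*z - y

x^2*y^5*z^2 - x^3*y^4*z - x*y^6*z - 2*x*y^4*z^3 + x^2*y^5 - x^2*y^3*z^2 + y^5*z^2 + y^3*z^4 + 2*x^3*y^2*z + 4*x*y^4*z + 3*x*y^2*z^3 - 3*x^2*y^3 - 4*y^3*z^2 - y*z^4 - x^3*z - 5*x*y^2*z - x*z^3 + 2*x^2*y + 3*y*z^2 + 3*x*z - y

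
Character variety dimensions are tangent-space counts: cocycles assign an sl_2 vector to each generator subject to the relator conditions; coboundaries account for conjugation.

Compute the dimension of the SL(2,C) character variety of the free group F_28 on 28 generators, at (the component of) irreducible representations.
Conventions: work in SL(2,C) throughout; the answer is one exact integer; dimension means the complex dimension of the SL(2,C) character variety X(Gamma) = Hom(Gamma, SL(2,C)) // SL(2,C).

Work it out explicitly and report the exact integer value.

81

Gamma = F_28 has 28 generators and no relators.
A cocycle picks one sl_2 vector per generator freely, giving dim Z^1 = 3*28 = 84.
Irreducibility makes the coboundary map sl_2 -> Z^1 injective (trivial centralizer), so dim B^1 = 3.
dim H^1 = 84 - 3 = 81, which is dim X.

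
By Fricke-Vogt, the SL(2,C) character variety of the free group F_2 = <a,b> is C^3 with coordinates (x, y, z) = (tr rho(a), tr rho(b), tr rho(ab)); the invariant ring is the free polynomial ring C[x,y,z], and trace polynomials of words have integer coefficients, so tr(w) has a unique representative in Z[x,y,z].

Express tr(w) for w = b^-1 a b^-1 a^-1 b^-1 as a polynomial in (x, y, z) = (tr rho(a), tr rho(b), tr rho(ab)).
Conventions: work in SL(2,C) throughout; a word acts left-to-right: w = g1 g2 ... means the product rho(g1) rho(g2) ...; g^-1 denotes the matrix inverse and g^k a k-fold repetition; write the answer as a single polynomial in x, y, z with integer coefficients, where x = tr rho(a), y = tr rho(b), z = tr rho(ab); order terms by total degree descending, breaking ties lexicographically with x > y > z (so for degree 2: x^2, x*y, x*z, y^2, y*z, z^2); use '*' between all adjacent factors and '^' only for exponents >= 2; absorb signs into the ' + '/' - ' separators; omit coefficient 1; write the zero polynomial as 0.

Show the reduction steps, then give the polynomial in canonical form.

trace(a b^-1) = trace(a) trace(b) - trace(a b) = x*y - z
trace(a b^-2) = trace(a b^-1) trace(b) - trace(a) = x*y^2 - y*z - x
trace(b^-2 a b^-1) = trace(a b^-2) trace(b) - trace(a b^-1) = x*y^3 - y^2*z - 2*x*y + z
trace(a^2) = trace(a) trace(a) - trace(1) = x^2 - 2
trace(a^2 b) = trace(a) trace(b a) - trace(b) = x*z - y
trace(b^-1 a^2) = trace(a^2) trace(b) - trace(a^2 b) = x^2*y - x*z - y
trace(a b^-2 a) = trace(b^-1 a^2) trace(b) - trace(b^-1 a^2 b) = x^2*y^2 - x*y*z - x^2 - y^2 + 2
trace(a b a b) = trace(a b) trace(a b) - trace(1) = z^2 - 2
trace(a b a b^-1) = trace(a b a) trace(b) - trace(a b a b) = x*y*z - y^2 - z^2 + 2
trace(a b^-2 a b) = trace(a b a b^-1) trace(b) - trace(a b a) = x*y^2*z - y^3 - y*z^2 - x*z + 3*y
trace(b^-2 a b^-1 a) = trace(a b^-2 a) trace(b) - trace(a b^-2 a b) = x^2*y^3 - 2*x*y^2*z - x^2*y + y*z^2 + x*z - y
trace(b^-1 a b^-1 a^-1 b^-1) = trace(b^-2 a b^-1) trace(a) - trace(b^-2 a b^-1 a) = x*y^2*z - x^2*y - y*z^2 + y

x*y^2*z - x^2*y - y*z^2 + y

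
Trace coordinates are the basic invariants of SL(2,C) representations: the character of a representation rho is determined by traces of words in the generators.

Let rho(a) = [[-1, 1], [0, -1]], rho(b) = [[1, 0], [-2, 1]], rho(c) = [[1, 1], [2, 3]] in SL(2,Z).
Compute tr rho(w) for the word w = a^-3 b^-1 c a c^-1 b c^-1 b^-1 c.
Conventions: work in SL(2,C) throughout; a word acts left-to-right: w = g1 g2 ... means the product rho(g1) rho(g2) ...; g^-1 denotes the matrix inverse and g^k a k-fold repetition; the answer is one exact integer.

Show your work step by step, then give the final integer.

rho(a^-1) = [[-1, -1], [0, -1]]
... * rho(a^-1) = [[-1, -1], [0, -1]]  ->  [[1, 2], [0, 1]]
... * rho(a^-1) = [[-1, -1], [0, -1]]  ->  [[-1, -3], [0, -1]]
... * rho(b^-1) = [[1, 0], [2, 1]]  ->  [[-7, -3], [-2, -1]]
... * rho(c) = [[1, 1], [2, 3]]  ->  [[-13, -16], [-4, -5]]
... * rho(a) = [[-1, 1], [0, -1]]  ->  [[13, 3], [4, 1]]
... * rho(c^-1) = [[3, -1], [-2, 1]]  ->  [[33, -10], [10, -3]]
... * rho(b) = [[1, 0], [-2, 1]]  ->  [[53, -10], [16, -3]]
... * rho(c^-1) = [[3, -1], [-2, 1]]  ->  [[179, -63], [54, -19]]
... * rho(b^-1) = [[1, 0], [2, 1]]  ->  [[53, -63], [16, -19]]
... * rho(c) = [[1, 1], [2, 3]]  ->  [[-73, -136], [-22, -41]]
tr = -73 + -41 = -114

-114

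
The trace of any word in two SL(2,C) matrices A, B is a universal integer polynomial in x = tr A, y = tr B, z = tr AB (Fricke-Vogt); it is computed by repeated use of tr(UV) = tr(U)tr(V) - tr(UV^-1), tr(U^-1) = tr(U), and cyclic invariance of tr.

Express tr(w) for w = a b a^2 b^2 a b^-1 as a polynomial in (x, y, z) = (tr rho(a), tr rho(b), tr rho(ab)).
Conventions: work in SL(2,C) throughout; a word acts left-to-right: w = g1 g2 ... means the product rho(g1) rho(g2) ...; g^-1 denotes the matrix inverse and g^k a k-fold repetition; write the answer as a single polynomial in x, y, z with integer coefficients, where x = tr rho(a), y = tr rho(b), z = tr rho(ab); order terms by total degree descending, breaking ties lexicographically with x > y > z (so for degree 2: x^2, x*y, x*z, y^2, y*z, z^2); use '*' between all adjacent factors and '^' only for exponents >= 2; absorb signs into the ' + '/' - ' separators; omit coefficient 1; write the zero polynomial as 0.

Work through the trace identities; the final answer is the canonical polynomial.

x^2*y^2*z^2 - x^3*y*z - 2*x*y^3*z - x*y*z^3 + x^2*y^2 + x^2*z^2 + y^4 + y^2*z^2 + 3*x*y*z - x^2 - 4*y^2 - z^2 + 2

tr(b a b a) = tr(a b) * tr(a b) - tr(1)   [split at repeated a] = z^2 - 2
apply: tr(b a b) = tr(b) * tr(a b) - tr(a) = y*z - x
tr(a b a^2 b) = tr(a) * tr(b a b a) - tr(b a b) = x*z^2 - y*z - x
apply: tr(a b a) = tr(a) * tr(b a) - tr(b) = x*z - y
tr(a b a^2) = tr(a) * tr(a b a) - tr(a b) = x^2*z - x*y - z
tr(b a^2 b^2 a) = tr(b) * tr(a b a^2 b) - tr(a b a^2) = x*y*z^2 - x^2*z - y^2*z + z
use: tr(b^3 a) = tr(b) * tr(b a b) - tr(b a) = y^2*z - x*y - z
tr(b^2) = tr(b) * tr(b) - tr(1) = y^2 - 2
tr(b^3) = tr(b) * tr(b^2) - tr(b) = y^3 - 3*y
use: tr(b a^2 b^2) = tr(a) * tr(b^3 a) - tr(b^3) = x*y^2*z - x^2*y - y^3 - x*z + 3*y
apply: tr(a b a^2 b^2 a) = tr(a) * tr(b a^2 b^2 a) - tr(b a^2 b^2) = x^2*y*z^2 - x^3*z - 2*x*y^2*z + x^2*y + y^3 + 2*x*z - 3*y
apply: tr(a b a b a b) = tr(b a b a) * tr(b a) - tr(a b)   [split at repeated b] = z^3 - 3*z
use: tr(b^2 a b a b a) = tr(b) * tr(a b a b a b) - tr(a b a b a) = y*z^3 - x*z^2 - 2*y*z + x
tr(b a b a b) = tr(b) * tr(a b a b) - tr(a b a) = y*z^2 - x*z - y
use: tr(b^2 a b a b) = tr(b) * tr(b a b a b) - tr(b a b a) = y^2*z^2 - x*y*z - y^2 - z^2 + 2
use: tr(a b a^2 b^2 a b) = tr(a) * tr(b^2 a b a b a) - tr(b^2 a b a b) = x*y*z^3 - x^2*z^2 - y^2*z^2 - x*y*z + x^2 + y^2 + z^2 - 2
use: tr(a b a^2 b^2 a b^-1) = tr(a b a^2 b^2 a) * tr(b) - tr(a b a^2 b^2 a b) = x^2*y^2*z^2 - x^3*y*z - 2*x*y^3*z - x*y*z^3 + x^2*y^2 + x^2*z^2 + y^4 + y^2*z^2 + 3*x*y*z - x^2 - 4*y^2 - z^2 + 2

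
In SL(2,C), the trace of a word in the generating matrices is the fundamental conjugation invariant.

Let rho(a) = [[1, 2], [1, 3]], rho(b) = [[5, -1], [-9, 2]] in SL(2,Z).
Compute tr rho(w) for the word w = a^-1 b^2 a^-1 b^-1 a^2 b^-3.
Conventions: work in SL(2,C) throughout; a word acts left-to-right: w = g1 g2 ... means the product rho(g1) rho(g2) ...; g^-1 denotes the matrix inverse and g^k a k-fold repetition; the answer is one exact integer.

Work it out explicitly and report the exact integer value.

rho(a^-1) = [[3, -2], [-1, 1]]
... * rho(b) = [[5, -1], [-9, 2]]  ->  [[33, -7], [-14, 3]]
... * rho(b) = [[5, -1], [-9, 2]]  ->  [[228, -47], [-97, 20]]
... * rho(a^-1) = [[3, -2], [-1, 1]]  ->  [[731, -503], [-311, 214]]
... * rho(b^-1) = [[2, 1], [9, 5]]  ->  [[-3065, -1784], [1304, 759]]
... * rho(a) = [[1, 2], [1, 3]]  ->  [[-4849, -11482], [2063, 4885]]
... * rho(a) = [[1, 2], [1, 3]]  ->  [[-16331, -44144], [6948, 18781]]
... * rho(b^-1) = [[2, 1], [9, 5]]  ->  [[-429958, -237051], [182925, 100853]]
... * rho(b^-1) = [[2, 1], [9, 5]]  ->  [[-2993375, -1615213], [1273527, 687190]]
... * rho(b^-1) = [[2, 1], [9, 5]]  ->  [[-20523667, -11069440], [8731764, 4709477]]
tr = -20523667 + 4709477 = -15814190

-15814190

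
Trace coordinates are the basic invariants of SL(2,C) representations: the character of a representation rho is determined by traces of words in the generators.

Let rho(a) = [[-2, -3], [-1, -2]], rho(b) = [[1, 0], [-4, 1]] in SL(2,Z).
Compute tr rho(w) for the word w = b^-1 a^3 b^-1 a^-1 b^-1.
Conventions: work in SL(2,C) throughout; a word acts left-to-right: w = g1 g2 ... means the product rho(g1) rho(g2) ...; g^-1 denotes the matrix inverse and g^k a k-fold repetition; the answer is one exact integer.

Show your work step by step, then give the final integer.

rho(b^-1) = [[1, 0], [4, 1]]
... * rho(a) = [[-2, -3], [-1, -2]]  ->  [[-2, -3], [-9, -14]]
... * rho(a) = [[-2, -3], [-1, -2]]  ->  [[7, 12], [32, 55]]
... * rho(a) = [[-2, -3], [-1, -2]]  ->  [[-26, -45], [-119, -206]]
... * rho(b^-1) = [[1, 0], [4, 1]]  ->  [[-206, -45], [-943, -206]]
... * rho(a^-1) = [[-2, 3], [1, -2]]  ->  [[367, -528], [1680, -2417]]
... * rho(b^-1) = [[1, 0], [4, 1]]  ->  [[-1745, -528], [-7988, -2417]]
tr = -1745 + -2417 = -4162

-4162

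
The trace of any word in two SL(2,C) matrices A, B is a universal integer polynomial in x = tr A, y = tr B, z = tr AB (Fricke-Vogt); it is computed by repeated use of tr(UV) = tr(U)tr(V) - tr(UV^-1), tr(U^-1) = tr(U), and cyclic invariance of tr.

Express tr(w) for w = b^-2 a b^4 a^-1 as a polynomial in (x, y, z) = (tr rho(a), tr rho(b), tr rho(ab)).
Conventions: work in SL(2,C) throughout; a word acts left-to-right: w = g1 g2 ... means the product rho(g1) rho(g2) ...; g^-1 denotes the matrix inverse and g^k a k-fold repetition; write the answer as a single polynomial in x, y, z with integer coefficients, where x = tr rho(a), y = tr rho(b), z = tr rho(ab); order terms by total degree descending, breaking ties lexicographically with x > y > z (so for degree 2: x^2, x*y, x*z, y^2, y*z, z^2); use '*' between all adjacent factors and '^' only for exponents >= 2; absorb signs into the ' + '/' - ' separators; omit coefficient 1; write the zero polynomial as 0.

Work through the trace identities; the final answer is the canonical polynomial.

-x*y^5*z + x^2*y^4 + y^6 + y^4*z^2 + 2*x*y^3*z - 2*x^2*y^2 - 6*y^4 - 2*y^2*z^2 + 9*y^2 - 2

trace(a b^2) = trace(b) * trace(a b) - trace(a)  (reduce the b square) = y*z - x
and trace(a b^3) = trace(b) * trace(a b^2) - trace(a b)  (reduce the b square) = y^2*z - x*y - z
trace(b^2) = trace(b) * trace(b) - trace(1)  (reduce the b square) = y^2 - 2
trace(b^3) = trace(b) * trace(b^2) - trace(b)  (reduce the b square) = y^3 - 3*y
trace(b^2 a^2 b) = trace(a) * trace(b^3 a) - trace(b^3)  (reduce the a square) = x*y^2*z - x^2*y - y^3 - x*z + 3*y
and trace(b^2 a^2) = trace(a) * trace(b^2 a) - trace(b^2)  (reduce the a square) = x*y*z - x^2 - y^2 + 2
next, trace(a b^4 a) = trace(b) * trace(b^2 a^2 b) - trace(b^2 a^2)  (reduce the b square) = x*y^3*z - x^2*y^2 - y^4 - 2*x*y*z + x^2 + 4*y^2 - 2
trace(a b a b) = trace(b a) * trace(b a) - trace(1)  (split on b) = z^2 - 2
trace(a b a) = trace(a) * trace(b a) - trace(b)  (reduce the a square) = x*z - y
and trace(b a b a b) = trace(b) * trace(a b a b) - trace(a b a)  (reduce the b square) = y*z^2 - x*z - y
trace(b a b a b^2) = trace(b) * trace(b a b a b) - trace(b a b a)  (reduce the b square) = y^2*z^2 - x*y*z - y^2 - z^2 + 2
and trace(a b^4 a b) = trace(b) * trace(b a b a b^2) - trace(b a b a b)  (reduce the b square) = y^3*z^2 - x*y^2*z - y^3 - 2*y*z^2 + x*z + 3*y
trace(b^-1 a b^4 a) = trace(a b^4 a) * trace(b) - trace(a b^4 a b)  (eliminate b^-1) = x*y^4*z - x^2*y^3 - y^5 - y^3*z^2 - x*y^2*z + x^2*y + 5*y^3 + 2*y*z^2 - x*z - 5*y
and trace(b^-1 a b^4 a^-1) = trace(b^-1 a b^4) * trace(a) - trace(b^-1 a b^4 a)  (eliminate a^-1) = -x*y^4*z + x^2*y^3 + y^5 + y^3*z^2 + 2*x*y^2*z - 2*x^2*y - 5*y^3 - 2*y*z^2 + 5*y
and trace(b^4) = trace(b) * trace(b^3) - trace(b^2)  (reduce the b square) = y^4 - 4*y^2 + 2
trace(b^-2 a b^4 a^-1) = trace(b^-1 a b^4 a^-1) * trace(b) - trace(b^-1 a b^4 a^-1 b)  (eliminate b^-1) = -x*y^5*z + x^2*y^4 + y^6 + y^4*z^2 + 2*x*y^3*z - 2*x^2*y^2 - 6*y^4 - 2*y^2*z^2 + 9*y^2 - 2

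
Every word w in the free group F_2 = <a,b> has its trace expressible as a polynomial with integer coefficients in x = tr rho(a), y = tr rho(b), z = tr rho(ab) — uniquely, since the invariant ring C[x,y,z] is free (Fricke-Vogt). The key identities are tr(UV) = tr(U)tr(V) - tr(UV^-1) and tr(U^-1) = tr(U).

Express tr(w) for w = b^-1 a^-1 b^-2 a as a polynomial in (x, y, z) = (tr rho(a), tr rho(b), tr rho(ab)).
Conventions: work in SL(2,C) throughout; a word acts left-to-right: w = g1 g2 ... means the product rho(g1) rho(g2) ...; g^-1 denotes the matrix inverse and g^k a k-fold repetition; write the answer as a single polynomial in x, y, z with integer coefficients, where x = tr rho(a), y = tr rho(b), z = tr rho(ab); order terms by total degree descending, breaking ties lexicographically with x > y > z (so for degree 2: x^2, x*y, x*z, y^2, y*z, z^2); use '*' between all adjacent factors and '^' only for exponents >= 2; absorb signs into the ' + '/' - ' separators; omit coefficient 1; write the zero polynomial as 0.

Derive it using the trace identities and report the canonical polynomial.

x*y^2*z - x^2*y - y*z^2 + y

trace(b^-1) = trace(b) = y
trace(b^-2) = trace(b^-1)*trace(b) - trace(1)   [inverse elimination on b] = y^2 - 2
trace(b a b) = trace(b)*trace(a b) - trace(a)   [square of b] = y*z - x
trace(b a b a) = trace(a b)*trace(a b) - trace(1)   [split at a repeated a] = z^2 - 2
trace(a b a^-1 b) = trace(b a b)*trace(a) - trace(b a b a)   [inverse elimination on a] = x*y*z - x^2 - z^2 + 2
trace(a b a^-1 b^-1) = trace(a b a^-1)*trace(b) - trace(a b a^-1 b)   [inverse elimination on b] = -x*y*z + x^2 + y^2 + z^2 - 2
trace(a^-1 b^-2 a b) = trace(a b a^-1 b^-1)*trace(b) - trace(a b a^-1)   [inverse elimination on b] = -x*y^2*z + x^2*y + y^3 + y*z^2 - 3*y
trace(b^-1 a^-1 b^-2 a) = trace(a^-1 b^-2 a)*trace(b) - trace(a^-1 b^-2 a b)   [inverse elimination on b] = x*y^2*z - x^2*y - y*z^2 + y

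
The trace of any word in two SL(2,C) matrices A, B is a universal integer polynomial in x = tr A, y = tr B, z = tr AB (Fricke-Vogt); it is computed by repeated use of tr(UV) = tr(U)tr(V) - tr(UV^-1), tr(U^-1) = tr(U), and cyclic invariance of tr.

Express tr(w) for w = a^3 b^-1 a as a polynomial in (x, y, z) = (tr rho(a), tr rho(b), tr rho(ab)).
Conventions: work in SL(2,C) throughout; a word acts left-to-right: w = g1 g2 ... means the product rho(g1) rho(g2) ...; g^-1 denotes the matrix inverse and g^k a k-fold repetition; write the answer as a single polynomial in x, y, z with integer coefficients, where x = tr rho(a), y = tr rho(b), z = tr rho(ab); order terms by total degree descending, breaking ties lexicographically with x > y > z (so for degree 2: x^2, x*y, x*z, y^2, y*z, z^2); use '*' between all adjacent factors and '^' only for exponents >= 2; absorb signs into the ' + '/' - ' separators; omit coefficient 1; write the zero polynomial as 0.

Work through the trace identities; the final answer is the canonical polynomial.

trace(a^2) = trace(a)*trace(a) - trace(1)   [square of a] = x^2 - 2
trace(a^3) = trace(a)*trace(a^2) - trace(a)   [square of a] = x^3 - 3*x
next, trace(a^4) = trace(a)*trace(a^3) - trace(a^2)   [square of a] = x^4 - 4*x^2 + 2
next, trace(b a^2) = trace(a)*trace(b a) - trace(b)   [square of a] = x*z - y
next, trace(a b a^2) = trace(a)*trace(b a^2) - trace(b a)   [square of a] = x^2*z - x*y - z
and trace(a^4 b) = trace(a)*trace(a b a^2) - trace(a b a)   [square of a] = x^3*z - x^2*y - 2*x*z + y
trace(a^3 b^-1 a) = trace(a^4)*trace(b) - trace(a^4 b)   [inverse elimination on b] = x^4*y - x^3*z - 3*x^2*y + 2*x*z + y

x^4*y - x^3*z - 3*x^2*y + 2*x*z + y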